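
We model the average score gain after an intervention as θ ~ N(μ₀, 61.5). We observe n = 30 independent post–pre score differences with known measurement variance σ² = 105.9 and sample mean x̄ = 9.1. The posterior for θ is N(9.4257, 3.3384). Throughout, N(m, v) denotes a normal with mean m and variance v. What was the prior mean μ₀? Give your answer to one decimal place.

The posterior mean is a precision-weighted average: μ_n = (τ₀μ₀ + τ_data·x̄)/(τ₀+τ_data), with τ₀=1/σ₀² and τ_data=n/σ².
Here τ₀ = 1/61.5 = 0.016260 and τ_data = 30/105.9 = 0.283286, so τ_n = 0.299546.
Rearranging for μ₀: μ₀ = (μ_n·τ_n − τ_data·x̄)/τ₀ = (9.4257·0.299546 − 0.283286·9.1) / 0.016260 = 0.245528/0.016260 ≈ 15.1.

μ₀ = 15.1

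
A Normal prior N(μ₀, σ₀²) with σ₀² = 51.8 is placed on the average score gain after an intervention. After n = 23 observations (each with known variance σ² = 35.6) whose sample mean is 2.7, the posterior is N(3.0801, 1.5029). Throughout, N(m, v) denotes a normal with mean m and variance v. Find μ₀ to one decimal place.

With known observation variance, the Normal–Normal posterior has precision τ_n = τ₀ + n/σ² and mean μ_n = (τ₀μ₀ + (n/σ²)x̄)/τ_n.
Here τ₀ = 1/51.8 = 0.019305 and τ_data = 23/35.6 = 0.646067, so τ_n = 0.665372.
Rearranging for μ₀: μ₀ = (μ_n·τ_n − τ_data·x̄)/τ₀ = (3.0801·0.665372 − 0.646067·2.7) / 0.019305 = 0.305031/0.019305 ≈ 15.8.

μ₀ = 15.8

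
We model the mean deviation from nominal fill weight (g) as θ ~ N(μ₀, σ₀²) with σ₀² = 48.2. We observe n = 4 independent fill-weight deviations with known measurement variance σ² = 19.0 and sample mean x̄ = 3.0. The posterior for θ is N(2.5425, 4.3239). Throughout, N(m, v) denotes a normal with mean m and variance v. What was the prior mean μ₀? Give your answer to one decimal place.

With known observation variance, the Normal–Normal posterior has precision τ_n = τ₀ + n/σ² and mean μ_n = (τ₀μ₀ + (n/σ²)x̄)/τ_n.
Here τ₀ = 1/48.2 = 0.020747 and τ_data = 4/19.0 = 0.210526, so τ_n = 0.231273.
Rearranging for μ₀: μ₀ = (μ_n·τ_n − τ_data·x̄)/τ₀ = (2.5425·0.231273 − 0.210526·3.0) / 0.020747 = -0.043566/0.020747 ≈ -2.1.

μ₀ = -2.1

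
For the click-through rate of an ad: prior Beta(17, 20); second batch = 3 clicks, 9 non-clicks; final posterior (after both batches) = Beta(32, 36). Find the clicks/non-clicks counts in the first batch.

Sequential conjugate updates are equivalent to a single update on the pooled data, so total successes = posterior α − prior α and total failures = posterior β − prior β.
Total across both batches: 32−17=15 clicks, 36−20=16 non-clicks.
Subtract the second batch: 15−3=12 clicks and 16−9=7 non-clicks.

12 clicks and 7 non-clicks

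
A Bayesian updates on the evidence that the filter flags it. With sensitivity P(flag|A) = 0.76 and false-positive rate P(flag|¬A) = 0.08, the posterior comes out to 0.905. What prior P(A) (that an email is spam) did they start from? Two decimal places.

Bayes' rule in odds form gives O(A|E) = O(A)·[P(E|A)/P(E|¬A)], hence O(A) = O(A|E)/LR.
Posterior odds = 0.905/(1−0.905) = 9.5263. LR = 0.76/0.08 = 9.5000.
Prior odds = 9.5263/9.5000 = 1.0028, so P(A) = 1.0028/(1+1.0028) ≈ 0.50.

P(A) = 0.50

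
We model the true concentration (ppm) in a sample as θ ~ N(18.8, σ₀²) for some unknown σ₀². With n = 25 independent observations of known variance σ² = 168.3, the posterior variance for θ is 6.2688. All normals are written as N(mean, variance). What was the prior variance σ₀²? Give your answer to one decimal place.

σ₀² = 91.1

Posterior precision equals prior precision plus data precision: 1/σ_n² = 1/σ₀² + n/σ².
So 1/σ₀² = 1/6.2688 − 25/168.3 = 0.159520 − 0.148544 = 0.010976.
Hence σ₀² = 1/0.010976 ≈ 91.1.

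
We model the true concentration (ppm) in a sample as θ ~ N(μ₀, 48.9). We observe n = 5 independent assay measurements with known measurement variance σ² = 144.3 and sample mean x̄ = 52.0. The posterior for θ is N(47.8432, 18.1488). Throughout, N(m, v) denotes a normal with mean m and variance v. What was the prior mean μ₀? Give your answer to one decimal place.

μ₀ = 40.8

With known observation variance, the Normal–Normal posterior has precision τ_n = τ₀ + n/σ² and mean μ_n = (τ₀μ₀ + (n/σ²)x̄)/τ_n.
Here τ₀ = 1/48.9 = 0.020450 and τ_data = 5/144.3 = 0.034650, so τ_n = 0.055100.
Rearranging for μ₀: μ₀ = (μ_n·τ_n − τ_data·x̄)/τ₀ = (47.8432·0.055100 − 0.034650·52.0) / 0.020450 = 0.834360/0.020450 ≈ 40.8.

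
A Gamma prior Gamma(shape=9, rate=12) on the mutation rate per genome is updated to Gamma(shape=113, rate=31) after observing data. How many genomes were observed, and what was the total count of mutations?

Gamma–Poisson conjugacy: posterior shape = α + Σxᵢ, posterior rate = β + n.
Matching: Σxᵢ = 113 − 9 = 104 and n = 31 − 12 = 19.

n = 19 genomes with total 104 mutations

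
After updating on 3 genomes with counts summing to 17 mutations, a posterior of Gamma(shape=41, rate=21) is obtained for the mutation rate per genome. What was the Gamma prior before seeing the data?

A Gamma(α, β) prior (rate parametrization) on a Poisson rate with n observations summing to S gives posterior Gamma(α+S, β+n).
So α = 41 − 17 = 24 and β = 21 − 3 = 18.

Gamma(shape=24, rate=18)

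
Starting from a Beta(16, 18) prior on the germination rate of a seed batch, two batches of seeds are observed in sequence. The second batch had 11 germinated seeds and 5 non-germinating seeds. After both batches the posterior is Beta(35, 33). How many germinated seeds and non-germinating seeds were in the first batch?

8 germinated seeds and 10 non-germinating seeds

Sequential conjugate updates are equivalent to a single update on the pooled data, so total successes = posterior α − prior α and total failures = posterior β − prior β.
Total across both batches: 35−16=19 germinated seeds, 33−18=15 non-germinating seeds.
Subtract the second batch: 19−11=8 germinated seeds and 15−5=10 non-germinating seeds.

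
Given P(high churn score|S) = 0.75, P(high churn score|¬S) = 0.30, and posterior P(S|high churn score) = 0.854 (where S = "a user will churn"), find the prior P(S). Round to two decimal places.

In odds form, posterior odds = prior odds × likelihood ratio, so prior odds = posterior odds ÷ LR.
Posterior odds = 0.854/(1−0.854) = 5.8493. LR = 0.75/0.30 = 2.5000.
Prior odds = 5.8493/2.5000 = 2.3397, so P(S) = 2.3397/(1+2.3397) ≈ 0.70.

P(S) = 0.70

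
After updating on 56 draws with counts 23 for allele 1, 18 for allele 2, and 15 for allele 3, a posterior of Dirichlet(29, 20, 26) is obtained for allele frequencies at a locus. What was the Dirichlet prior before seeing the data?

Dirichlet(6, 2, 11)

For a Dirichlet(α) prior with multinomial counts c, the posterior is Dirichlet(α + c) componentwise.
Subtract each count from the matching posterior parameter: 29−23=6, 20−18=2, 26−15=11.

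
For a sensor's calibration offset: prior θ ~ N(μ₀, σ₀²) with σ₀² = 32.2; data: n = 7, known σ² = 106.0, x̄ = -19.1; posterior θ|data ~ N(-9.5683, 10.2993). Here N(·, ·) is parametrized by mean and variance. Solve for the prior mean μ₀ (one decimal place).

With known observation variance, the Normal–Normal posterior has precision τ_n = τ₀ + n/σ² and mean μ_n = (τ₀μ₀ + (n/σ²)x̄)/τ_n.
Here τ₀ = 1/32.2 = 0.031056 and τ_data = 7/106.0 = 0.066038, so τ_n = 0.097094.
Rearranging for μ₀: μ₀ = (μ_n·τ_n − τ_data·x̄)/τ₀ = (-9.5683·0.097094 − 0.066038·-19.1) / 0.031056 = 0.332301/0.031056 ≈ 10.7.

μ₀ = 10.7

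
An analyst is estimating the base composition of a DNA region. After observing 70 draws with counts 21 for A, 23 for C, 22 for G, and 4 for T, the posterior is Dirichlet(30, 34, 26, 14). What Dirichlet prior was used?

For a Dirichlet(α) prior with multinomial counts c, the posterior is Dirichlet(α + c) componentwise.
Subtract each count from the matching posterior parameter: 30−21=9, 34−23=11, 26−22=4, 14−4=10.

Dirichlet(9, 11, 4, 10)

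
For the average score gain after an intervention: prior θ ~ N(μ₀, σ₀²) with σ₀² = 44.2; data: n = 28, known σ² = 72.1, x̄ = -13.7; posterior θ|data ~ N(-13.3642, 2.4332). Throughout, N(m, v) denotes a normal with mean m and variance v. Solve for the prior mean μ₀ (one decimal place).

With known observation variance, the Normal–Normal posterior has precision τ_n = τ₀ + n/σ² and mean μ_n = (τ₀μ₀ + (n/σ²)x̄)/τ_n.
Here τ₀ = 1/44.2 = 0.022624 and τ_data = 28/72.1 = 0.388350, so τ_n = 0.410974.
Rearranging for μ₀: μ₀ = (μ_n·τ_n − τ_data·x̄)/τ₀ = (-13.3642·0.410974 − 0.388350·-13.7) / 0.022624 = -0.171944/0.022624 ≈ -7.6.

μ₀ = -7.6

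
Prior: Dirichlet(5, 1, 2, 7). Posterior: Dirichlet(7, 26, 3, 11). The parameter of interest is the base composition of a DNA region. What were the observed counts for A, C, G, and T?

For a Dirichlet(α) prior with multinomial counts c, the posterior is Dirichlet(α + c) componentwise.
Counts are posterior − prior componentwise: 7−5=2, 26−1=25, 3−2=1, 11−7=4.

counts (2, 25, 1, 4)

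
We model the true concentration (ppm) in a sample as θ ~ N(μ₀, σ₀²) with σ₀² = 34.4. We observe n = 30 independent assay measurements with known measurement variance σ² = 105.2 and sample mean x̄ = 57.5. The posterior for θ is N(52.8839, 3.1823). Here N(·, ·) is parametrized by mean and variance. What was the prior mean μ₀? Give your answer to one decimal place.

The posterior mean is a precision-weighted average: μ_n = (τ₀μ₀ + τ_data·x̄)/(τ₀+τ_data), with τ₀=1/σ₀² and τ_data=n/σ².
Here τ₀ = 1/34.4 = 0.029070 and τ_data = 30/105.2 = 0.285171, so τ_n = 0.314241.
Rearranging for μ₀: μ₀ = (μ_n·τ_n − τ_data·x̄)/τ₀ = (52.8839·0.314241 − 0.285171·57.5) / 0.029070 = 0.220957/0.029070 ≈ 7.6.

μ₀ = 7.6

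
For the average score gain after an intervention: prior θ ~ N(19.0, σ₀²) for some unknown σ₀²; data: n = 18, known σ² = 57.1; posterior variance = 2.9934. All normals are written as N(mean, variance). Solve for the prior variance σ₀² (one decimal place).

Posterior precision equals prior precision plus data precision: 1/σ_n² = 1/σ₀² + n/σ².
So 1/σ₀² = 1/2.9934 − 18/57.1 = 0.334068 − 0.315236 = 0.018832.
Hence σ₀² = 1/0.018832 ≈ 53.1.

σ₀² = 53.1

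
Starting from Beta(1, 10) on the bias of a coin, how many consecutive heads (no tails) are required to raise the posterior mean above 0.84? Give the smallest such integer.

k = 52

After k heads and 0 tails the posterior is Beta(1+k, 10), with mean (1+k)/(1+10+k).
Set (1+k)/(11+k) > 0.84 and solve: k > (0.84·11 − 1)/(1 − 0.84) = 51.500.
The smallest integer exceeding 51.500 is 52, and checking k=52: (53)/(63) = 0.8413 > 0.84.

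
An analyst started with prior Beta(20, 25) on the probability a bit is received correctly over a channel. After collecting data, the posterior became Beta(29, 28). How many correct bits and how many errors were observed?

9 correct bits and 3 errors

Beta is conjugate to the binomial likelihood: posterior = Beta(a+s, b+f).
So s = 29 − 20 = 9 and f = 28 − 25 = 3.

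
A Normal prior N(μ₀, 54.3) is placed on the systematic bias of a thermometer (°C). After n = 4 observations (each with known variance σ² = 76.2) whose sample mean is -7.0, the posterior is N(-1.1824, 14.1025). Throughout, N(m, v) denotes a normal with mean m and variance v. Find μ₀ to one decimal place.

μ₀ = 15.4

The posterior mean is a precision-weighted average: μ_n = (τ₀μ₀ + τ_data·x̄)/(τ₀+τ_data), with τ₀=1/σ₀² and τ_data=n/σ².
Here τ₀ = 1/54.3 = 0.018416 and τ_data = 4/76.2 = 0.052493, so τ_n = 0.070909.
Rearranging for μ₀: μ₀ = (μ_n·τ_n − τ_data·x̄)/τ₀ = (-1.1824·0.070909 − 0.052493·-7.0) / 0.018416 = 0.283608/0.018416 ≈ 15.4.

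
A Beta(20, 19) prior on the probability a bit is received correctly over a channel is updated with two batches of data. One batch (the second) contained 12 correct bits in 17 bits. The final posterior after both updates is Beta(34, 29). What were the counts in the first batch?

Sequential conjugate updates are equivalent to a single update on the pooled data, so total successes = posterior α − prior α and total failures = posterior β − prior β.
Total across both batches: 34−20=14 correct bits, 29−19=10 errors.
Subtract the second batch: 14−12=2 correct bits and 10−5=5 errors.

2 correct bits and 5 errors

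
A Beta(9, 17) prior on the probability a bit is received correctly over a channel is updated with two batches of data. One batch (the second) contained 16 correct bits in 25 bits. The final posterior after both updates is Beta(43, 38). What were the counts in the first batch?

18 correct bits and 12 errors

Because Beta–binomial updating is additive in the counts, the combined data contributed (α_post−α_prior, β_post−β_prior) successes and failures.
Total across both batches: 43−9=34 correct bits, 38−17=21 errors.
Subtract the second batch: 34−16=18 correct bits and 21−9=12 errors.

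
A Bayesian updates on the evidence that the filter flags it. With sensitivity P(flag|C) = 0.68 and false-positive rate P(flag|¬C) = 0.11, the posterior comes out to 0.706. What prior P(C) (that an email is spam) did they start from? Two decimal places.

Bayes' rule in odds form gives O(C|E) = O(C)·[P(E|C)/P(E|¬C)], hence O(C) = O(C|E)/LR.
Posterior odds = 0.706/(1−0.706) = 2.4014. LR = 0.68/0.11 = 6.1818.
Prior odds = 2.4014/6.1818 = 0.3885, so P(C) = 0.3885/(1+0.3885) ≈ 0.28.

P(C) = 0.28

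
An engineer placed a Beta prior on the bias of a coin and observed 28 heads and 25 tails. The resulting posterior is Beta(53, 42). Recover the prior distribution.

Beta is conjugate to the binomial likelihood: posterior = Beta(a+s, b+f).
So a = 53 − 28 = 25 and b = 42 − 25 = 17.

Beta(25, 17)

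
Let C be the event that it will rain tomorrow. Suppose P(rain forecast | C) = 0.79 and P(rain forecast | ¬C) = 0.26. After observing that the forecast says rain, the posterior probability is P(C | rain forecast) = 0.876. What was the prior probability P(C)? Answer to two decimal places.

P(C) = 0.70

Bayes' rule in odds form gives O(C|E) = O(C)·[P(E|C)/P(E|¬C)], hence O(C) = O(C|E)/LR.
Posterior odds = 0.876/(1−0.876) = 7.0645. LR = 0.79/0.26 = 3.0385.
Prior odds = 7.0645/3.0385 = 2.3250, so P(C) = 2.3250/(1+2.3250) ≈ 0.70.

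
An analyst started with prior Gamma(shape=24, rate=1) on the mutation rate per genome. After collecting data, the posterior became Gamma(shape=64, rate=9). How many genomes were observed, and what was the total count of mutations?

n = 8 genomes with total 40 mutations

A Gamma(α, β) prior (rate parametrization) on a Poisson rate with n observations summing to S gives posterior Gamma(α+S, β+n).
Matching: Σxᵢ = 64 − 24 = 40 and n = 9 − 1 = 8.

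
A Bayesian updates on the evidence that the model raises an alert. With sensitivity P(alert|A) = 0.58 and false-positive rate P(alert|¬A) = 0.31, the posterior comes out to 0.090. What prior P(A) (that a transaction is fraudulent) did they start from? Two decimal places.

P(A) = 0.05

Bayes' rule in odds form gives O(A|E) = O(A)·[P(E|A)/P(E|¬A)], hence O(A) = O(A|E)/LR.
Posterior odds = 0.090/(1−0.090) = 0.0989. LR = 0.58/0.31 = 1.8710.
Prior odds = 0.0989/1.8710 = 0.0529, so P(A) = 0.0529/(1+0.0529) ≈ 0.05.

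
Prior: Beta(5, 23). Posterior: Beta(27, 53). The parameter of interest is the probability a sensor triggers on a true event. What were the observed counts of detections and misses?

Under Beta–binomial conjugacy the posterior parameters are (a+s, b+f).
Match parameters: s=27−5=22, f=53−23=30.

22 detections and 30 misses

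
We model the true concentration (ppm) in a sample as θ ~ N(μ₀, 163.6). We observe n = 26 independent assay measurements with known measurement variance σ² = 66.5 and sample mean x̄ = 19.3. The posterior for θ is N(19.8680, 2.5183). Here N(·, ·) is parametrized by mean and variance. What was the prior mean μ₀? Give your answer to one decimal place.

μ₀ = 56.2

With known observation variance, the Normal–Normal posterior has precision τ_n = τ₀ + n/σ² and mean μ_n = (τ₀μ₀ + (n/σ²)x̄)/τ_n.
Here τ₀ = 1/163.6 = 0.006112 and τ_data = 26/66.5 = 0.390977, so τ_n = 0.397089.
Rearranging for μ₀: μ₀ = (μ_n·τ_n − τ_data·x̄)/τ₀ = (19.8680·0.397089 − 0.390977·19.3) / 0.006112 = 0.343508/0.006112 ≈ 56.2.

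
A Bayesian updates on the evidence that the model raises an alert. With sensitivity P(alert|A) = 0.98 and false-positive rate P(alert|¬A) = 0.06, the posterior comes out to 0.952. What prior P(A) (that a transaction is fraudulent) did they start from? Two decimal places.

In odds form, posterior odds = prior odds × likelihood ratio, so prior odds = posterior odds ÷ LR.
Posterior odds = 0.952/(1−0.952) = 19.8333. LR = 0.98/0.06 = 16.3333.
Prior odds = 19.8333/16.3333 = 1.2143, so P(A) = 1.2143/(1+1.2143) ≈ 0.55.

P(A) = 0.55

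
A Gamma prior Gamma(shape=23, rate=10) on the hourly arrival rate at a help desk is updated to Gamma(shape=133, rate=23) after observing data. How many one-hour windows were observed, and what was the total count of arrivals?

Gamma–Poisson conjugacy: posterior shape = α + Σxᵢ, posterior rate = β + n.
Matching: Σxᵢ = 133 − 23 = 110 and n = 23 − 10 = 13.

n = 13 one-hour windows with total 110 arrivals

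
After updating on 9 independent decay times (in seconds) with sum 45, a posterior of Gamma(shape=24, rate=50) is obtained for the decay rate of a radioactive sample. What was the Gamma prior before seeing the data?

Gamma(shape=15, rate=5)

Gamma–exponential conjugacy: posterior shape = α + n, posterior rate = β + Σtᵢ.
So α = 24 − 9 = 15 and β = 50 − 45 = 5.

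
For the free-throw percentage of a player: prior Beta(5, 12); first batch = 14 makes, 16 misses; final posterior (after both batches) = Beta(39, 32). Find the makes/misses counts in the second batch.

Sequential conjugate updates are equivalent to a single update on the pooled data, so total successes = posterior α − prior α and total failures = posterior β − prior β.
Total across both batches: 39−5=34 makes, 32−12=20 misses.
Subtract the first batch: 34−14=20 makes and 20−16=4 misses.

20 makes and 4 misses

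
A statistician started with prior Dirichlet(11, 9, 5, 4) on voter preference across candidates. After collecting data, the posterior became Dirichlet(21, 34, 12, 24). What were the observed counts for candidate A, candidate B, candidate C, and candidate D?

For a Dirichlet(α) prior with multinomial counts c, the posterior is Dirichlet(α + c) componentwise.
Counts are posterior − prior componentwise: 21−11=10, 34−9=25, 12−5=7, 24−4=20.

counts (10, 25, 7, 20)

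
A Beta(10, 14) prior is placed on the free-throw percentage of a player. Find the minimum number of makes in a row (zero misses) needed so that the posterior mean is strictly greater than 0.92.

After k makes and 0 misses the posterior is Beta(10+k, 14), with mean (10+k)/(10+14+k).
Set (10+k)/(24+k) > 0.92 and solve: k > (0.92·24 − 10)/(1 − 0.92) = 151.000.
The smallest integer exceeding 151.000 is 152, and checking k=152: (162)/(176) = 0.9205 > 0.92.

k = 152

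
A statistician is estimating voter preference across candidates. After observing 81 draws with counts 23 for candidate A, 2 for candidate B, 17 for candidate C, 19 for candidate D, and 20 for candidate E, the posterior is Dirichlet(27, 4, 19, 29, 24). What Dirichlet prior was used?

Dirichlet(4, 2, 2, 10, 4)

For a Dirichlet(α) prior with multinomial counts c, the posterior is Dirichlet(α + c) componentwise.
Subtract each count from the matching posterior parameter: 27−23=4, 4−2=2, 19−17=2, 29−19=10, 24−20=4.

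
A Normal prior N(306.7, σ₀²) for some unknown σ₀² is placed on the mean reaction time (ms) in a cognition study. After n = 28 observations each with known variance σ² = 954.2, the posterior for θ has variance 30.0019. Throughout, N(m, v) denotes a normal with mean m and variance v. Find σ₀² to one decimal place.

For the Normal–Normal model with known σ², precisions add: τ_n = τ₀ + n/σ².
So 1/σ₀² = 1/30.0019 − 28/954.2 = 0.033331 − 0.029344 = 0.003987.
Hence σ₀² = 1/0.003987 ≈ 250.8.

σ₀² = 250.8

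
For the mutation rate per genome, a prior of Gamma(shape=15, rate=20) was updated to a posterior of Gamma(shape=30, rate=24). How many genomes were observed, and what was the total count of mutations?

n = 4 genomes with total 15 mutations

Gamma–Poisson conjugacy: posterior shape = α + Σxᵢ, posterior rate = β + n.
Matching: Σxᵢ = 30 − 15 = 15 and n = 24 − 20 = 4.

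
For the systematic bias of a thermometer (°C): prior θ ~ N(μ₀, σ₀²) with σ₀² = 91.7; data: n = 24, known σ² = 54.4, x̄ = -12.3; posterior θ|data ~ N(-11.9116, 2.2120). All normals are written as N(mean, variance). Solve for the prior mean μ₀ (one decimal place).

μ₀ = 3.8

The posterior mean is a precision-weighted average: μ_n = (τ₀μ₀ + τ_data·x̄)/(τ₀+τ_data), with τ₀=1/σ₀² and τ_data=n/σ².
Here τ₀ = 1/91.7 = 0.010905 and τ_data = 24/54.4 = 0.441176, so τ_n = 0.452081.
Rearranging for μ₀: μ₀ = (μ_n·τ_n − τ_data·x̄)/τ₀ = (-11.9116·0.452081 − 0.441176·-12.3) / 0.010905 = 0.041457/0.010905 ≈ 3.8.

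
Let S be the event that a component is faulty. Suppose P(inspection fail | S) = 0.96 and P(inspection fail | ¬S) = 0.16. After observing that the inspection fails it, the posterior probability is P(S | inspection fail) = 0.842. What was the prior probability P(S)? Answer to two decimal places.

Bayes' rule in odds form gives O(S|E) = O(S)·[P(E|S)/P(E|¬S)], hence O(S) = O(S|E)/LR.
Posterior odds = 0.842/(1−0.842) = 5.3291. LR = 0.96/0.16 = 6.0000.
Prior odds = 5.3291/6.0000 = 0.8882, so P(S) = 0.8882/(1+0.8882) ≈ 0.47.

P(S) = 0.47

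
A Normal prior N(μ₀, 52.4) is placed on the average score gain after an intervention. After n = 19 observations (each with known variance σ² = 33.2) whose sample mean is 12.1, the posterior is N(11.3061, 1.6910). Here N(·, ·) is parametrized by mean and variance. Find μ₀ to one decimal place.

μ₀ = -12.5

The posterior mean is a precision-weighted average: μ_n = (τ₀μ₀ + τ_data·x̄)/(τ₀+τ_data), with τ₀=1/σ₀² and τ_data=n/σ².
Here τ₀ = 1/52.4 = 0.019084 and τ_data = 19/33.2 = 0.572289, so τ_n = 0.591373.
Rearranging for μ₀: μ₀ = (μ_n·τ_n − τ_data·x̄)/τ₀ = (11.3061·0.591373 − 0.572289·12.1) / 0.019084 = -0.238575/0.019084 ≈ -12.5.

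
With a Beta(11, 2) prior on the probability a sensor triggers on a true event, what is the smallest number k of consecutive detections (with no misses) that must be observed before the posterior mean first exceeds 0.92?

After k detections and 0 misses the posterior is Beta(11+k, 2), with mean (11+k)/(11+2+k).
Set (11+k)/(13+k) > 0.92 and solve: k > (0.92·13 − 11)/(1 − 0.92) = 12.000.
The smallest integer exceeding 12.000 is 13, and checking k=13: (24)/(26) = 0.9231 > 0.92.

k = 13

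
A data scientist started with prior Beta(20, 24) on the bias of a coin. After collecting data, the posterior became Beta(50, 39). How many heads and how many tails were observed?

Under Beta–binomial conjugacy the posterior parameters are (α+s, β+f).
So s = 50 − 20 = 30 and f = 39 − 24 = 15.

30 heads and 15 tails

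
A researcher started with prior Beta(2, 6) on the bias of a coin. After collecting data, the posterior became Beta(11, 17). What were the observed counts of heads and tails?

9 heads and 11 tails

Beta is conjugate to the binomial likelihood: posterior = Beta(a+s, b+f).
Match parameters: s=11−2=9, f=17−6=11.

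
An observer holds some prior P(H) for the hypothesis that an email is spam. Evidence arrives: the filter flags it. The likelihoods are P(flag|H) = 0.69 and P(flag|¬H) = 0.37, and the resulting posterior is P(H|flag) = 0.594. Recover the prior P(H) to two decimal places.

P(H) = 0.44

Bayes' rule in odds form gives O(H|E) = O(H)·[P(E|H)/P(E|¬H)], hence O(H) = O(H|E)/LR.
Posterior odds = 0.594/(1−0.594) = 1.4631. LR = 0.69/0.37 = 1.8649.
Prior odds = 1.4631/1.8649 = 0.7845, so P(H) = 0.7845/(1+0.7845) ≈ 0.44.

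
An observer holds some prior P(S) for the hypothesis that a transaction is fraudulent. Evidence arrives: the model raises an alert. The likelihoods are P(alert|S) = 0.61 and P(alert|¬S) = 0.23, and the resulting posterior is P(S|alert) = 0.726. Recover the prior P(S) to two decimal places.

P(S) = 0.50

Bayes' rule in odds form gives O(S|E) = O(S)·[P(E|S)/P(E|¬S)], hence O(S) = O(S|E)/LR.
Posterior odds = 0.726/(1−0.726) = 2.6496. LR = 0.61/0.23 = 2.6522.
Prior odds = 2.6496/2.6522 = 0.9990, so P(S) = 0.9990/(1+0.9990) ≈ 0.50.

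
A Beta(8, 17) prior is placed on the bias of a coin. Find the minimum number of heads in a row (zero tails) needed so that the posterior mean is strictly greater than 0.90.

After k heads and 0 tails the posterior is Beta(8+k, 17), with mean (8+k)/(8+17+k).
Set (8+k)/(25+k) > 0.90 and solve: k > (0.90·25 − 8)/(1 − 0.90) = 145.000.
The smallest integer exceeding 145.000 is 146.

k = 146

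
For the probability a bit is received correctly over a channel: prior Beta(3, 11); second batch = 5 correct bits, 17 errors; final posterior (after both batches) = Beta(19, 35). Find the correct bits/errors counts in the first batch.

11 correct bits and 7 errors

Sequential conjugate updates are equivalent to a single update on the pooled data, so total successes = posterior α − prior α and total failures = posterior β − prior β.
Total across both batches: 19−3=16 correct bits, 35−11=24 errors.
Subtract the second batch: 16−5=11 correct bits and 24−17=7 errors.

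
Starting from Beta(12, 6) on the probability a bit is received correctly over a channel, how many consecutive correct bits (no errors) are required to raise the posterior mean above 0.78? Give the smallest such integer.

After k correct bits and 0 errors the posterior is Beta(12+k, 6), with mean (12+k)/(12+6+k).
Set (12+k)/(18+k) > 0.78 and solve: k > (0.78·18 − 12)/(1 − 0.78) = 9.273.
The smallest integer exceeding 9.273 is 10.

k = 10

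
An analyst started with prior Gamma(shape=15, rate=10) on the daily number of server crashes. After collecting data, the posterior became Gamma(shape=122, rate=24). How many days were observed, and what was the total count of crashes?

n = 14 days with total 107 crashes

A Gamma(α, β) prior (rate parametrization) on a Poisson rate with n observations summing to S gives posterior Gamma(α+S, β+n).
Matching: Σxᵢ = 122 − 15 = 107 and n = 24 − 10 = 14.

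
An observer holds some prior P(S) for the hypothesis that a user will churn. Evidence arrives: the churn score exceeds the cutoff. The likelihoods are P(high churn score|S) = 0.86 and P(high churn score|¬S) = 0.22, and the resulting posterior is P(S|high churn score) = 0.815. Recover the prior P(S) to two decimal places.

P(S) = 0.53

In odds form, posterior odds = prior odds × likelihood ratio, so prior odds = posterior odds ÷ LR.
Posterior odds = 0.815/(1−0.815) = 4.4054. LR = 0.86/0.22 = 3.9091.
Prior odds = 4.4054/3.9091 = 1.1270, so P(S) = 1.1270/(1+1.1270) ≈ 0.53.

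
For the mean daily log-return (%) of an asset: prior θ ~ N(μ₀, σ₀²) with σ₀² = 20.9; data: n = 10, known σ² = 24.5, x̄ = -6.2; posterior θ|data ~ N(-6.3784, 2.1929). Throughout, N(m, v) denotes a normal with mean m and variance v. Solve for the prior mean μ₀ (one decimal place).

The posterior mean is a precision-weighted average: μ_n = (τ₀μ₀ + τ_data·x̄)/(τ₀+τ_data), with τ₀=1/σ₀² and τ_data=n/σ².
Here τ₀ = 1/20.9 = 0.047847 and τ_data = 10/24.5 = 0.408163, so τ_n = 0.456010.
Rearranging for μ₀: μ₀ = (μ_n·τ_n − τ_data·x̄)/τ₀ = (-6.3784·0.456010 − 0.408163·-6.2) / 0.047847 = -0.378004/0.047847 ≈ -7.9.

μ₀ = -7.9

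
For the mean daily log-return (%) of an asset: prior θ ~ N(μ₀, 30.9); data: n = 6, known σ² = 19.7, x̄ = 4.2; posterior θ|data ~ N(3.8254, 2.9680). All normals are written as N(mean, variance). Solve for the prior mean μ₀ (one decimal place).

With known observation variance, the Normal–Normal posterior has precision τ_n = τ₀ + n/σ² and mean μ_n = (τ₀μ₀ + (n/σ²)x̄)/τ_n.
Here τ₀ = 1/30.9 = 0.032362 and τ_data = 6/19.7 = 0.304569, so τ_n = 0.336931.
Rearranging for μ₀: μ₀ = (μ_n·τ_n − τ_data·x̄)/τ₀ = (3.8254·0.336931 − 0.304569·4.2) / 0.032362 = 0.009706/0.032362 ≈ 0.3.

μ₀ = 0.3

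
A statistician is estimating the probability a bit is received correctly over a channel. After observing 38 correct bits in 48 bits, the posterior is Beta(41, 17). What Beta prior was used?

A Beta(a, b) prior with s successes and f failures in binomial data gives a Beta(a+s, b+f) posterior.
Subtract the data counts: 41−38=3, 17−10=7.

Beta(3, 7)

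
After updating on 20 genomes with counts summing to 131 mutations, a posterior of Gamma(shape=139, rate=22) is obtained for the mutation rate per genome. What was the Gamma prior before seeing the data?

Gamma(shape=8, rate=2)

Gamma–Poisson conjugacy: posterior shape = α + Σxᵢ, posterior rate = β + n.
So α = 139 − 131 = 8 and β = 22 − 20 = 2.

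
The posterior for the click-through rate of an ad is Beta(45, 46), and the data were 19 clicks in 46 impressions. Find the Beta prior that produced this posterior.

Beta(26, 19)

Under Beta–binomial conjugacy the posterior parameters are (α+s, β+f).
So α = 45 − 19 = 26 and β = 46 − 27 = 19.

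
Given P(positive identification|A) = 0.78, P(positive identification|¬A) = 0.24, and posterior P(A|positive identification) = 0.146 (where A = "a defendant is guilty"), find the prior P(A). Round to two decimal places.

P(A) = 0.05

In odds form, posterior odds = prior odds × likelihood ratio, so prior odds = posterior odds ÷ LR.
Posterior odds = 0.146/(1−0.146) = 0.1710. LR = 0.78/0.24 = 3.2500.
Prior odds = 0.1710/3.2500 = 0.0526, so P(A) = 0.0526/(1+0.0526) ≈ 0.05.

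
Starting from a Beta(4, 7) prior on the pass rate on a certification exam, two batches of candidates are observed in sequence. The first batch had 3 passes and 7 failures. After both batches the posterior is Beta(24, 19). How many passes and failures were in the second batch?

17 passes and 5 failures

Because Beta–binomial updating is additive in the counts, the combined data contributed (α_post−α_prior, β_post−β_prior) successes and failures.
Total across both batches: 24−4=20 passes, 19−7=12 failures.
Subtract the first batch: 20−3=17 passes and 12−7=5 failures.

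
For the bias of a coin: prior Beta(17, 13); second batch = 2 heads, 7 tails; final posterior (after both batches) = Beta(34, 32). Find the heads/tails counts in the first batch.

Because Beta–binomial updating is additive in the counts, the combined data contributed (α_post−α_prior, β_post−β_prior) successes and failures.
Total across both batches: 34−17=17 heads, 32−13=19 tails.
Subtract the second batch: 17−2=15 heads and 19−7=12 tails.

15 heads and 12 tails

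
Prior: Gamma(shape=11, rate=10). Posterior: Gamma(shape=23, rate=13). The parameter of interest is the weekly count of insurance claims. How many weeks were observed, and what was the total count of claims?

n = 3 weeks with total 12 claims

A Gamma(α, β) prior (rate parametrization) on a Poisson rate with n observations summing to S gives posterior Gamma(α+S, β+n).
Matching: Σxᵢ = 23 − 11 = 12 and n = 13 − 10 = 3.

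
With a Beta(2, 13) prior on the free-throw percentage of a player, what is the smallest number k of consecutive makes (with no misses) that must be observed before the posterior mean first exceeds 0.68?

k = 26

After k makes and 0 misses the posterior is Beta(2+k, 13), with mean (2+k)/(2+13+k).
Set (2+k)/(15+k) > 0.68 and solve: k > (0.68·15 − 2)/(1 − 0.68) = 25.625.
The smallest integer exceeding 25.625 is 26, and checking k=26: (28)/(41) = 0.6829 > 0.68.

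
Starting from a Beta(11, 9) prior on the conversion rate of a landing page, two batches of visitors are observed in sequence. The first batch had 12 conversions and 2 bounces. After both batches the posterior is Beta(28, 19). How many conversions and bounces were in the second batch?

5 conversions and 8 bounces

Because Beta–binomial updating is additive in the counts, the combined data contributed (α_post−α_prior, β_post−β_prior) successes and failures.
Total across both batches: 28−11=17 conversions, 19−9=10 bounces.
Subtract the first batch: 17−12=5 conversions and 10−2=8 bounces.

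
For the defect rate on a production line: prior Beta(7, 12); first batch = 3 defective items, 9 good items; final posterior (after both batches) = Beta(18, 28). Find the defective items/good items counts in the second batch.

Sequential conjugate updates are equivalent to a single update on the pooled data, so total successes = posterior α − prior α and total failures = posterior β − prior β.
Total across both batches: 18−7=11 defective items, 28−12=16 good items.
Subtract the first batch: 11−3=8 defective items and 16−9=7 good items.

8 defective items and 7 good items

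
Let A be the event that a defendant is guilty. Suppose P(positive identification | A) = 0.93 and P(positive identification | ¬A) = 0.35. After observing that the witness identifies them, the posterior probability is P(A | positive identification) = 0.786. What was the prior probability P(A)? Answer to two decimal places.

P(A) = 0.58

In odds form, posterior odds = prior odds × likelihood ratio, so prior odds = posterior odds ÷ LR.
Posterior odds = 0.786/(1−0.786) = 3.6729. LR = 0.93/0.35 = 2.6571.
Prior odds = 3.6729/2.6571 = 1.3823, so P(A) = 1.3823/(1+1.3823) ≈ 0.58.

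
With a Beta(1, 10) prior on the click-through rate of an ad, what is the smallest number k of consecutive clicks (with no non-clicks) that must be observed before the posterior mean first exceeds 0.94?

k = 156

After k clicks and 0 non-clicks the posterior is Beta(1+k, 10), with mean (1+k)/(1+10+k).
Set (1+k)/(11+k) > 0.94 and solve: k > (0.94·11 − 1)/(1 − 0.94) = 155.667.
The smallest integer exceeding 155.667 is 156, and checking k=156: (157)/(167) = 0.9401 > 0.94.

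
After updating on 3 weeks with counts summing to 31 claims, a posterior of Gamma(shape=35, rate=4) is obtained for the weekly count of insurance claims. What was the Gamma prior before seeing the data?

Gamma(shape=4, rate=1)

A Gamma(α, β) prior (rate parametrization) on a Poisson rate with n observations summing to S gives posterior Gamma(α+S, β+n).
So α = 35 − 31 = 4 and β = 4 − 3 = 1.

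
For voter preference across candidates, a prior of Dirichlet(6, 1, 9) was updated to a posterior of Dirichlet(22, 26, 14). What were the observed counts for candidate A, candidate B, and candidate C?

For a Dirichlet(α) prior with multinomial counts c, the posterior is Dirichlet(α + c) componentwise.
Counts are posterior − prior componentwise: 22−6=16, 26−1=25, 14−9=5.

counts (16, 25, 5)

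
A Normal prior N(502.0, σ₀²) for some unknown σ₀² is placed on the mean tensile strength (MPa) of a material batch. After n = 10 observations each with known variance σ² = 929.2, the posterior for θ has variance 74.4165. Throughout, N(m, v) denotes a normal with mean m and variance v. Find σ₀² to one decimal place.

Posterior precision equals prior precision plus data precision: 1/σ_n² = 1/σ₀² + n/σ².
So 1/σ₀² = 1/74.4165 − 10/929.2 = 0.013438 − 0.010762 = 0.002676.
Hence σ₀² = 1/0.002676 ≈ 373.7.

σ₀² = 373.7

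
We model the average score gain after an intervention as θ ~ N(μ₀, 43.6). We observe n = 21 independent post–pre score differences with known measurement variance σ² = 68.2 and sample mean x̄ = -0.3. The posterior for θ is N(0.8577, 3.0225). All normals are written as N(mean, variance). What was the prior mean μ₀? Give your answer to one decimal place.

μ₀ = 16.4

With known observation variance, the Normal–Normal posterior has precision τ_n = τ₀ + n/σ² and mean μ_n = (τ₀μ₀ + (n/σ²)x̄)/τ_n.
Here τ₀ = 1/43.6 = 0.022936 and τ_data = 21/68.2 = 0.307918, so τ_n = 0.330854.
Rearranging for μ₀: μ₀ = (μ_n·τ_n − τ_data·x̄)/τ₀ = (0.8577·0.330854 − 0.307918·-0.3) / 0.022936 = 0.376149/0.022936 ≈ 16.4.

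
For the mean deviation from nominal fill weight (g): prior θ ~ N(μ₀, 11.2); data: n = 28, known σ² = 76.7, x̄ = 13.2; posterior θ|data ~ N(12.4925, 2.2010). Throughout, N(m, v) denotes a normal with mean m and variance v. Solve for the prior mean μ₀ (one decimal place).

The posterior mean is a precision-weighted average: μ_n = (τ₀μ₀ + τ_data·x̄)/(τ₀+τ_data), with τ₀=1/σ₀² and τ_data=n/σ².
Here τ₀ = 1/11.2 = 0.089286 and τ_data = 28/76.7 = 0.365059, so τ_n = 0.454345.
Rearranging for μ₀: μ₀ = (μ_n·τ_n − τ_data·x̄)/τ₀ = (12.4925·0.454345 − 0.365059·13.2) / 0.089286 = 0.857126/0.089286 ≈ 9.6.

μ₀ = 9.6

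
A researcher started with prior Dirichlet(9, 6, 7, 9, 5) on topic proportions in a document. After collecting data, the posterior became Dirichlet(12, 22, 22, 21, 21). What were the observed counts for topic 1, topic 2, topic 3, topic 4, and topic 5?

For a Dirichlet(α) prior with multinomial counts c, the posterior is Dirichlet(α + c) componentwise.
Counts are posterior − prior componentwise: 12−9=3, 22−6=16, 22−7=15, 21−9=12, 21−5=16.

counts (3, 16, 15, 12, 16)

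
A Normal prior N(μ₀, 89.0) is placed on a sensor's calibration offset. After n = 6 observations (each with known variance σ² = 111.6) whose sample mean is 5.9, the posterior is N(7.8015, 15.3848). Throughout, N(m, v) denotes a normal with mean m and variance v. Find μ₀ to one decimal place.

μ₀ = 16.9

With known observation variance, the Normal–Normal posterior has precision τ_n = τ₀ + n/σ² and mean μ_n = (τ₀μ₀ + (n/σ²)x̄)/τ_n.
Here τ₀ = 1/89.0 = 0.011236 and τ_data = 6/111.6 = 0.053763, so τ_n = 0.064999.
Rearranging for μ₀: μ₀ = (μ_n·τ_n − τ_data·x̄)/τ₀ = (7.8015·0.064999 − 0.053763·5.9) / 0.011236 = 0.189888/0.011236 ≈ 16.9.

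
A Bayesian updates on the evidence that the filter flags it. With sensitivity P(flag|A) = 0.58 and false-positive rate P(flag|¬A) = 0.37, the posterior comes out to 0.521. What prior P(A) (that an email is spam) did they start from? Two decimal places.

P(A) = 0.41

Bayes' rule in odds form gives O(A|E) = O(A)·[P(E|A)/P(E|¬A)], hence O(A) = O(A|E)/LR.
Posterior odds = 0.521/(1−0.521) = 1.0877. LR = 0.58/0.37 = 1.5676.
Prior odds = 1.0877/1.5676 = 0.6939, so P(A) = 0.6939/(1+0.6939) ≈ 0.41.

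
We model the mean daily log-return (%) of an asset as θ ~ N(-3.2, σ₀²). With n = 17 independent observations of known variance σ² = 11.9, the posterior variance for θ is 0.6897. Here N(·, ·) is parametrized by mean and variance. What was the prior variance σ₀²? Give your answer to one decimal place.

Posterior precision equals prior precision plus data precision: 1/σ_n² = 1/σ₀² + n/σ².
So 1/σ₀² = 1/0.6897 − 17/11.9 = 1.449906 − 1.428571 = 0.021335.
Hence σ₀² = 1/0.021335 ≈ 46.9.

σ₀² = 46.9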